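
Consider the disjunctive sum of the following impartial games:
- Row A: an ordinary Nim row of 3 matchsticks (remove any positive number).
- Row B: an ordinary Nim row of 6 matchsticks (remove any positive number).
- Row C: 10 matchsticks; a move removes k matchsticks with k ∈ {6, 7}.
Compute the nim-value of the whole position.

Row A is a plain Nim row of size 3, so its Grundy value is 3.
Row B is a plain Nim row of size 6, so its Grundy value is 6.
Grundy values for row C (subtraction set {6, 7}):
g(0) = mex{} = 0
g(1) = mex{} = 0
g(2) = mex{} = 0
g(3) = mex{} = 0
g(4) = mex{} = 0
g(5) = mex{} = 0
g(6) = mex{0} = 1
g(7) = mex{0} = 1
g(8) = mex{0} = 1
g(9) = mex{0} = 1
g(10) = mex{0} = 1
So g(10) = 1.
By the Sprague-Grundy theorem, the Grundy value of a sum of independent games is the XOR of the component values.
Combined value = 3 ⊕ 6 ⊕ 1 = 4.

4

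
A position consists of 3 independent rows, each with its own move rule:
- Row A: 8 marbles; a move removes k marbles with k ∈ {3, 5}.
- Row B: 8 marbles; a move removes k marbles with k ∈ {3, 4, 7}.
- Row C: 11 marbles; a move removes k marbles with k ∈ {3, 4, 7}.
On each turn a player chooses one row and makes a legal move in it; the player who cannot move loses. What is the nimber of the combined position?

Grundy values for row A (subtraction set {3, 5}):
k:     0  1  2  3  4  5  6  7  8
g(k):  0  0  0  1  1  1  2  2  0
So g(8) = 0.
Grundy values for row B (subtraction set {3, 4, 7}):
k:     0  1  2  3  4  5  6  7  8
g(k):  0  0  0  1  1  1  2  2  2
So g(8) = 2.
Build the Grundy sequence for row C with g(k) = mex{g(k−s) : s ∈ {3, 4, 7}, s ≤ k}:
k:     0  1  2  3  4  5  6  7  8  9 10 11
g(k):  0  0  0  1  1  1  2  2  2  3  0  0
So g(11) = 0.
By the Sprague-Grundy theorem, the Grundy value of a sum of independent games is the XOR of the component values.
Combined value = 0 XOR 2 XOR 0 = 2.

2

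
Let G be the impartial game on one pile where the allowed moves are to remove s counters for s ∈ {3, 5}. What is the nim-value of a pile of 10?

0

Compute g(0), g(1), … for moves {3, 5}:
g(0) = mex{} = 0
g(1) = mex{} = 0
g(2) = mex{} = 0
g(3) = mex{0} = 1
g(4) = mex{0} = 1
g(5) = mex{0} = 1
g(6) = mex{0,1} = 2
g(7) = mex{0,1} = 2
g(8) = mex{1} = 0
g(9) = mex{1,2} = 0
g(10) = mex{1,2} = 0
So g(10) = 0.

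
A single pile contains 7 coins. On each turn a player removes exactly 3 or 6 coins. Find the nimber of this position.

2

Compute g(0), g(1), … for moves {3, 6}:
k:     0  1  2  3  4  5  6  7
g(k):  0  0  0  1  1  1  2  2
So g(7) = 2.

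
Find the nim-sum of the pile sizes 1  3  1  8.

11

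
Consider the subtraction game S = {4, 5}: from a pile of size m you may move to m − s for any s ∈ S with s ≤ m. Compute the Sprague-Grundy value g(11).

Grundy values for subtraction set {4, 5}:
g(0) = mex{} = 0
g(1) = mex{} = 0
g(2) = mex{} = 0
g(3) = mex{} = 0
g(4) = mex{0} = 1
g(5) = mex{0} = 1
g(6) = mex{0} = 1
g(7) = mex{0} = 1
g(8) = mex{0,1} = 2
g(9) = mex{1} = 0
g(10) = mex{1} = 0
g(11) = mex{1} = 0
So g(11) = 0.

0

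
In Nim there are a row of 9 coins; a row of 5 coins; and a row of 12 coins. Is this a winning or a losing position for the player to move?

Bitwise XOR of the heap sizes:
  1001  (9)
  0101  (5)
  1100  (12)
  ----
  0000  (0)
The nim-sum is 0, so this is a P-position: the player to move is in a losing position under optimal play.

Losing position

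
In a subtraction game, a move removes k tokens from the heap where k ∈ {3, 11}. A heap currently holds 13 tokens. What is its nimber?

Build the Grundy sequence with g(k) = mex{g(k−s) : s ∈ {3, 11}, s ≤ k}:
g(0) = mex{} = 0
g(1) = mex{} = 0
g(2) = mex{} = 0
g(3) = mex{0} = 1
g(4) = mex{0} = 1
g(5) = mex{0} = 1
g(6) = mex{1} = 0
g(7) = mex{1} = 0
g(8) = mex{1} = 0
g(9) = mex{0} = 1
g(10) = mex{0} = 1
g(11) = mex{0} = 1
g(12) = mex{0,1} = 2
g(13) = mex{0,1} = 2
So g(13) = 2.

2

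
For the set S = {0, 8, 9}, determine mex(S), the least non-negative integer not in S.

1

0 is in the set but 1 is not, so the mex is 1.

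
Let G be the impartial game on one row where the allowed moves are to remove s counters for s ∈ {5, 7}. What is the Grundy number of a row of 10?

Build the Grundy sequence with g(k) = mex{g(k−s) : s ∈ {5, 7}, s ≤ k}:
k:     0  1  2  3  4  5  6  7  8  9 10
g(k):  0  0  0  0  0  1  1  1  1  1  2
So g(10) = 2.

2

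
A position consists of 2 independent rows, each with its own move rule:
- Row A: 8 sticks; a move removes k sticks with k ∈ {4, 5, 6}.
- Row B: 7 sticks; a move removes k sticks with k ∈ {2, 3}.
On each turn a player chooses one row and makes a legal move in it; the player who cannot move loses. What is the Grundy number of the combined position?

3

Grundy values for row A (subtraction set {4, 5, 6}):
g(0) = mex{} = 0
g(1) = mex{} = 0
g(2) = mex{} = 0
g(3) = mex{} = 0
g(4) = mex{0} = 1
g(5) = mex{0} = 1
g(6) = mex{0} = 1
g(7) = mex{0} = 1
g(8) = mex{0,1} = 2
So g(8) = 2.
For row B, compute g(0), g(1), … with moves {2, 3}:
g(0) = mex{} = 0
g(1) = mex{} = 0
g(2) = mex{0} = 1
g(3) = mex{0} = 1
g(4) = mex{0,1} = 2
g(5) = mex{1} = 0
g(6) = mex{1,2} = 0
g(7) = mex{0,2} = 1
So g(7) = 1.
The value of a disjunctive sum is the nim-sum of the parts.
Combined value = 2 ⊕ 1 = 3.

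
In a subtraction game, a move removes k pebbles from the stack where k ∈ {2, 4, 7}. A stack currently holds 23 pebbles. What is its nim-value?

1

Build the Grundy sequence with g(k) = mex{g(k−s) : s ∈ {2, 4, 7}, s ≤ k}:
k:     0  1  2  3  4  5  6  7  8  9 10 11 12 13 14 15 16 17 18 19 20 21 22 23
g(k):  0  0  1  1  2  2  0  3  1  0  2  1  0  2  1  0  2  1  0  2  1  0  2  1
So g(23) = 1.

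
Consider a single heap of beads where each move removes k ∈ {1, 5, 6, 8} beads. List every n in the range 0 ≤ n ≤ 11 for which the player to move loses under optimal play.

0, 2, 4, 11

Grundy values for subtraction set {1, 5, 6, 8}:
k:     0  1  2  3  4  5  6  7  8  9 10 11
g(k):  0  1  0  1  0  1  2  3  2  3  2  0
The P-positions (g = 0) in 0..11 are 0, 2, 4, 11.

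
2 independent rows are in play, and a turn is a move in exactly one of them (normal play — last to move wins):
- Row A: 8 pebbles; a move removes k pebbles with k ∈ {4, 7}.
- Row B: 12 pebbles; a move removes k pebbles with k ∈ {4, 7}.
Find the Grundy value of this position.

2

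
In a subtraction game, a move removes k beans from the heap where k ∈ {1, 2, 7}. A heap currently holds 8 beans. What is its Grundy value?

2

Compute g(0), g(1), … for moves {1, 2, 7}:
k:     0  1  2  3  4  5  6  7  8
g(k):  0  1  2  0  1  2  0  1  2
So g(8) = 2.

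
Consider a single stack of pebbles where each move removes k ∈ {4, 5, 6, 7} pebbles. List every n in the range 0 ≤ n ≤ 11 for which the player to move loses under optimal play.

0, 1, 2, 3, 11

Grundy values for subtraction set {4, 5, 6, 7}:
k:     0  1  2  3  4  5  6  7  8  9 10 11
g(k):  0  0  0  0  1  1  1  1  2  2  2  0
The P-positions (g = 0) in 0..11 are 0, 1, 2, 3, 11.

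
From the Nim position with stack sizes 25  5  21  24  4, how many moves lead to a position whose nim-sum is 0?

In binary:
  11001  (25)
  00101  (5)
  10101  (21)
  11000  (24)
  00100  (4)
  -----
  10101  (21)
The overall nim-sum is X = 21. A stack of size p has a winning move iff p XOR X < p (reduce it to p XOR X).
  25: 25 XOR 21 = 12 < 25 — winning move (to 12).
  5: 5 XOR 21 = 16 ≥ 5 — no move.
  21: 21 XOR 21 = 0 < 21 — winning move (to 0).
  24: 24 XOR 21 = 13 < 24 — winning move (to 13).
  4: 4 XOR 21 = 17 ≥ 4 — no move.
That gives 3 winning moves.

3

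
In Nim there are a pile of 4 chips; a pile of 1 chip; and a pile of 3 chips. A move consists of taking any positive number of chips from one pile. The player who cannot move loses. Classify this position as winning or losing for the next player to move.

Nim-sum: 4 ^ 1 ^ 3 = 6.
The nim-sum is 6 ≠ 0, so this is an N-position: the player to move can win.

Winning position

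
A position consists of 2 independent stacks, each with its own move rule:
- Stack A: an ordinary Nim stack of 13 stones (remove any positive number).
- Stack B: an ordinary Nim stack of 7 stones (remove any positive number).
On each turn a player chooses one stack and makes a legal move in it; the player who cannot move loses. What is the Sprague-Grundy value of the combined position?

10

Stack A is a plain Nim stack of size 13, so its Grundy value is 13.
Stack B is a plain Nim stack of size 7, so its Grundy value is 7.
The value of a disjunctive sum is the nim-sum of the parts.
Combined value = 13 XOR 7 = 10.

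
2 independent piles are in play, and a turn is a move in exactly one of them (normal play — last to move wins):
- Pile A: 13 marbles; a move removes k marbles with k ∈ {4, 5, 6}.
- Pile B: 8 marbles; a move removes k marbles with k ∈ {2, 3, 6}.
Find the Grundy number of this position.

Grundy values for pile A (subtraction set {4, 5, 6}):
g(0) = mex{} = 0
g(1) = mex{} = 0
g(2) = mex{} = 0
g(3) = mex{} = 0
g(4) = mex{0} = 1
g(5) = mex{0} = 1
g(6) = mex{0} = 1
g(7) = mex{0} = 1
g(8) = mex{0,1} = 2
g(9) = mex{0,1} = 2
g(10) = mex{1} = 0
g(11) = mex{1} = 0
g(12) = mex{1,2} = 0
g(13) = mex{1,2} = 0
So g(13) = 0.
Build the Grundy sequence for pile B with g(k) = mex{g(k−s) : s ∈ {2, 3, 6}, s ≤ k}:
k:     0  1  2  3  4  5  6  7  8
g(k):  0  0  1  1  2  0  3  1  2
So g(8) = 2.
The value of a disjunctive sum is the nim-sum of the parts.
Combined value = 0 ⊕ 2 = 2.

2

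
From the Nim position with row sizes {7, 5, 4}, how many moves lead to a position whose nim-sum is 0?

Bitwise XOR of the heap sizes:
  111  (7)
  101  (5)
  100  (4)
  ---
  110  (6)
The overall nim-sum is X = 6. A row of size p has a winning move iff p XOR X < p (reduce it to p XOR X).
  7: 7 XOR 6 = 1 < 7 — winning move (to 1).
  5: 5 XOR 6 = 3 < 5 — winning move (to 3).
  4: 4 XOR 6 = 2 < 4 — winning move (to 2).
That gives 3 winning moves.

3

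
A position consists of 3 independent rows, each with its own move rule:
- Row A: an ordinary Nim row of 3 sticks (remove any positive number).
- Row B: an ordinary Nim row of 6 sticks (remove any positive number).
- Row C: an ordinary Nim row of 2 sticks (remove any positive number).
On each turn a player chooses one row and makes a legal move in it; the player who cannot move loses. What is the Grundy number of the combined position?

7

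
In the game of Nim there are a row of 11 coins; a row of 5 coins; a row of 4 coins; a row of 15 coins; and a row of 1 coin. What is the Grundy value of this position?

4

Compute the nim-sum pairwise:
11 ⊕ 5 = 14
14 ⊕ 4 = 10
10 ⊕ 15 = 5
5 ⊕ 1 = 4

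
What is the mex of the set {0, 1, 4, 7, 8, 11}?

The values 0, 1 are all present; 2 is the first non-negative integer missing from the set.

2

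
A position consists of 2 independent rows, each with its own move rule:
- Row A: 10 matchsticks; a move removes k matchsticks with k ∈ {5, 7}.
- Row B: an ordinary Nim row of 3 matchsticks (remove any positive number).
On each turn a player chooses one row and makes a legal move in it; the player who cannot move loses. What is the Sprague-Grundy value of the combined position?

For row A, compute g(0), g(1), … with moves {5, 7}:
k:     0  1  2  3  4  5  6  7  8  9 10
g(k):  0  0  0  0  0  1  1  1  1  1  2
So g(10) = 2.
Row B is a plain Nim row of size 3, so its Grundy value is 3.
By the Sprague-Grundy theorem, the Grundy value of a sum of independent games is the XOR of the component values.
Combined value = 2 XOR 3 = 1.

1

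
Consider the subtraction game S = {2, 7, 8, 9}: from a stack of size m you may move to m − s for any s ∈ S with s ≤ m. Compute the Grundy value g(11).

3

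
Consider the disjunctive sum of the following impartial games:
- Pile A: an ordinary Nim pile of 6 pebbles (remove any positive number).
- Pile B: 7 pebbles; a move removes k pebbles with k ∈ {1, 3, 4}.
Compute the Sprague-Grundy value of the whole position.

Pile A is a plain Nim pile of size 6, so its Grundy value is 6.
Build the Grundy sequence for pile B with g(k) = mex{g(k−s) : s ∈ {1, 3, 4}, s ≤ k}:
g(0) = mex{} = 0
g(1) = mex{0} = 1
g(2) = mex{1} = 0
g(3) = mex{0} = 1
g(4) = mex{0,1} = 2
g(5) = mex{0,1,2} = 3
g(6) = mex{0,1,3} = 2
g(7) = mex{1,2} = 0
So g(7) = 0.
By the Sprague-Grundy theorem, the Grundy value of a sum of independent games is the XOR of the component values.
Combined value = 6 ⊕ 0 = 6.

6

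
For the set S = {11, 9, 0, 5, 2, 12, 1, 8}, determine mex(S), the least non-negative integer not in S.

3

The values 0, 1, 2 are all present; 3 is the first non-negative integer missing from the set.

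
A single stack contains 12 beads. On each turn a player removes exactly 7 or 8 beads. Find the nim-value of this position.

Grundy values for subtraction set {7, 8}:
g(0) = mex{} = 0
g(1) = mex{} = 0
g(2) = mex{} = 0
g(3) = mex{} = 0
g(4) = mex{} = 0
g(5) = mex{} = 0
g(6) = mex{} = 0
g(7) = mex{0} = 1
g(8) = mex{0} = 1
g(9) = mex{0} = 1
g(10) = mex{0} = 1
g(11) = mex{0} = 1
g(12) = mex{0} = 1
So g(12) = 1.

1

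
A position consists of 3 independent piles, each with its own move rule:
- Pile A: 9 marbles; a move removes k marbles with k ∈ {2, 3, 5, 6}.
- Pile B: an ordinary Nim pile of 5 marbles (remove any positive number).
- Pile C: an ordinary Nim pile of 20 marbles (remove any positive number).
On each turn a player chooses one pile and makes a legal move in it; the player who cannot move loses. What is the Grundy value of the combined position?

17

Build the Grundy sequence for pile A with g(k) = mex{g(k−s) : s ∈ {2, 3, 5, 6}, s ≤ k}:
k:     0  1  2  3  4  5  6  7  8  9
g(k):  0  0  1  1  2  2  3  3  0  0
So g(9) = 0.
Pile B is a plain Nim pile of size 5, so its Grundy value is 5.
Pile C is a plain Nim pile of size 20, so its Grundy value is 20.
By the Sprague-Grundy theorem, the Grundy value of a sum of independent games is the XOR of the component values.
Combined value = 0 XOR 5 XOR 20 = 17.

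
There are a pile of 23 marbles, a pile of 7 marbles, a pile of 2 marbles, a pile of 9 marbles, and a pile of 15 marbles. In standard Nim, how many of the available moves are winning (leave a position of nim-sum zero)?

1

Compute the nim-sum pairwise:
23 ⊕ 7 = 16
16 ⊕ 2 = 18
18 ⊕ 9 = 27
27 ⊕ 15 = 20
The overall nim-sum is X = 20. A pile of size p has a winning move iff p XOR X < p (reduce it to p XOR X).
  23: 23 XOR 20 = 3 < 23 — winning move (to 3).
  7: 7 XOR 20 = 19 ≥ 7 — no move.
  2: 2 XOR 20 = 22 ≥ 2 — no move.
  9: 9 XOR 20 = 29 ≥ 9 — no move.
  15: 15 XOR 20 = 27 ≥ 15 — no move.
That gives 1 winning move.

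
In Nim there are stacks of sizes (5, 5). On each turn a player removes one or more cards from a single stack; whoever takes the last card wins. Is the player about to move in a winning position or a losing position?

Losing position

Compute the nim-sum pairwise:
5 ^ 5 = 0
The nim-sum is 0, so this is a P-position: the player to move is in a losing position under optimal play.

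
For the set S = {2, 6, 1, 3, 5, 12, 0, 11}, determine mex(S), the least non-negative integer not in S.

4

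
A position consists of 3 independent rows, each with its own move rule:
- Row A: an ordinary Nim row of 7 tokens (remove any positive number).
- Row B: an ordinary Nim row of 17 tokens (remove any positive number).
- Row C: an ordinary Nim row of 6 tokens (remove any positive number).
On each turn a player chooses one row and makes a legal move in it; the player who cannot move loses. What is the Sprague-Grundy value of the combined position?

16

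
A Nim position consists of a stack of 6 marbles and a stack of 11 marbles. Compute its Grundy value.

In binary:
  0110  (6)
  1011  (11)
  ----
  1101  (13)

13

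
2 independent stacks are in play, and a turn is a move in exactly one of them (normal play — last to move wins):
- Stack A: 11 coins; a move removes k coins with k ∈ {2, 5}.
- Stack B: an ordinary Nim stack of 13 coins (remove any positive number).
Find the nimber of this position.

Build the Grundy sequence for stack A with g(k) = mex{g(k−s) : s ∈ {2, 5}, s ≤ k}:
g(0) = mex{} = 0
g(1) = mex{} = 0
g(2) = mex{0} = 1
g(3) = mex{0} = 1
g(4) = mex{1} = 0
g(5) = mex{0,1} = 2
g(6) = mex{0} = 1
g(7) = mex{1,2} = 0
g(8) = mex{1} = 0
g(9) = mex{0} = 1
g(10) = mex{0,2} = 1
g(11) = mex{1} = 0
So g(11) = 0.
Stack B is a plain Nim stack of size 13, so its Grundy value is 13.
The value of a disjunctive sum is the nim-sum of the parts.
Combined value = 0 XOR 13 = 13.

13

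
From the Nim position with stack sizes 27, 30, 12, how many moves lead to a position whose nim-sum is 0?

3

Nim-sum: 27 ⊕ 30 ⊕ 12 = 9.
The overall nim-sum is X = 9. A stack of size p has a winning move iff p XOR X < p (reduce it to p XOR X).
  27: 27 XOR 9 = 18 < 27 — winning move (to 18).
  30: 30 XOR 9 = 23 < 30 — winning move (to 23).
  12: 12 XOR 9 = 5 < 12 — winning move (to 5).
That gives 3 winning moves.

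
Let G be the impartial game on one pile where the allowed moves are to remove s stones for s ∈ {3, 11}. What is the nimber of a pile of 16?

0

Compute g(0), g(1), … for moves {3, 11}:
k:     0  1  2  3  4  5  6  7  8  9 10 11 12 13 14 15 16
g(k):  0  0  0  1  1  1  0  0  0  1  1  1  2  2  0  0  0
So g(16) = 0.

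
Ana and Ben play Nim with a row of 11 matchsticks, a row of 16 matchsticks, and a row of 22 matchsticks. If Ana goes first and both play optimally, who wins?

Ana wins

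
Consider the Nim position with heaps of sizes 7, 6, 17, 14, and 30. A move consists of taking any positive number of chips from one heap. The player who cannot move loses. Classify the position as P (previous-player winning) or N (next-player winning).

P-position

Compute the nim-sum pairwise:
7 ^ 6 = 1
1 ^ 17 = 16
16 ^ 14 = 30
30 ^ 30 = 0
The nim-sum is 0, so this is a P-position: the player to move is in a losing position under optimal play.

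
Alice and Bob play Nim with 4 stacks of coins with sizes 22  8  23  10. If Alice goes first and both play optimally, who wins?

Compute the nim-sum pairwise:
22 XOR 8 = 30
30 XOR 23 = 9
9 XOR 10 = 3
The nim-sum is 3 ≠ 0, so this is an N-position: the player to move can win; Alice has a winning move.

Alice wins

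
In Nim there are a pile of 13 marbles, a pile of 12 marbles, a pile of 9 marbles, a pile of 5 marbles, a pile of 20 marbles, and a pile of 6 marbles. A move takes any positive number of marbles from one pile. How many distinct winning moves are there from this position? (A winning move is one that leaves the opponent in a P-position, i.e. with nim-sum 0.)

1

In binary:
  01101  (13)
  01100  (12)
  01001  (9)
  00101  (5)
  10100  (20)
  00110  (6)
  -----
  11111  (31)
The overall nim-sum is X = 31. A pile of size p has a winning move iff p XOR X < p (reduce it to p XOR X).
  13: 13 XOR 31 = 18 ≥ 13 — no move.
  12: 12 XOR 31 = 19 ≥ 12 — no move.
  9: 9 XOR 31 = 22 ≥ 9 — no move.
  5: 5 XOR 31 = 26 ≥ 5 — no move.
  20: 20 XOR 31 = 11 < 20 — winning move (to 11).
  6: 6 XOR 31 = 25 ≥ 6 — no move.
That gives 1 winning move.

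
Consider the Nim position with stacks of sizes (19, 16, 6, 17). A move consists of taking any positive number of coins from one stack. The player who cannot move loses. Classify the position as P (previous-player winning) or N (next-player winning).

Nim-sum: 19 XOR 16 XOR 6 XOR 17 = 20.
The nim-sum is 20 ≠ 0, so this is an N-position: the player to move can win.

N-position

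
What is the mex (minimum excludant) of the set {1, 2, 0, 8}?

3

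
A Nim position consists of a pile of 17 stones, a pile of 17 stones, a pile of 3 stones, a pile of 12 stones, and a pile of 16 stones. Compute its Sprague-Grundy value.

31

Compute the nim-sum pairwise:
17 ⊕ 17 = 0
0 ⊕ 3 = 3
3 ⊕ 12 = 15
15 ⊕ 16 = 31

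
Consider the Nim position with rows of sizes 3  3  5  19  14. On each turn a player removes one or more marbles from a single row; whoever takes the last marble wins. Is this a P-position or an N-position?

Compute the nim-sum pairwise:
3 ^ 3 = 0
0 ^ 5 = 5
5 ^ 19 = 22
22 ^ 14 = 24
The nim-sum is 24 ≠ 0, so this is an N-position: the player to move can win.

N-position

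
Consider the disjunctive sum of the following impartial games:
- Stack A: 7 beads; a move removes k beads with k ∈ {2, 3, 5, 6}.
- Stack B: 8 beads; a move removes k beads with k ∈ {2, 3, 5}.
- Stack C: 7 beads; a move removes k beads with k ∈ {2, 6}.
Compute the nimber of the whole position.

Build the Grundy sequence for stack A with g(k) = mex{g(k−s) : s ∈ {2, 3, 5, 6}, s ≤ k}:
g(0) = mex{} = 0
g(1) = mex{} = 0
g(2) = mex{0} = 1
g(3) = mex{0} = 1
g(4) = mex{0,1} = 2
g(5) = mex{0,1} = 2
g(6) = mex{0,1,2} = 3
g(7) = mex{0,1,2} = 3
So g(7) = 3.
Build the Grundy sequence for stack B with g(k) = mex{g(k−s) : s ∈ {2, 3, 5}, s ≤ k}:
k:     0  1  2  3  4  5  6  7  8
g(k):  0  0  1  1  2  2  3  0  0
So g(8) = 0.
Grundy values for stack C (subtraction set {2, 6}):
k:     0  1  2  3  4  5  6  7
g(k):  0  0  1  1  0  0  1  1
So g(7) = 1.
The value of a disjunctive sum is the nim-sum of the parts.
Combined value = 3 ⊕ 0 ⊕ 1 = 2.

2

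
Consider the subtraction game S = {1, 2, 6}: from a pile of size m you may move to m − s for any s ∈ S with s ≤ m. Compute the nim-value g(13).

3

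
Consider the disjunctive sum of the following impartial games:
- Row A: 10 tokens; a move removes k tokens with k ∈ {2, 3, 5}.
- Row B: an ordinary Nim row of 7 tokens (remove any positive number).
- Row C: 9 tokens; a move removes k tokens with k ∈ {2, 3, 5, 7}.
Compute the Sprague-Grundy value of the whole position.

6

Grundy values for row A (subtraction set {2, 3, 5}):
k:     0  1  2  3  4  5  6  7  8  9 10
g(k):  0  0  1  1  2  2  3  0  0  1  1
So g(10) = 1.
Row B is a plain Nim row of size 7, so its Grundy value is 7.
Grundy values for row C (subtraction set {2, 3, 5, 7}):
k:     0  1  2  3  4  5  6  7  8  9
g(k):  0  0  1  1  2  2  3  3  4  0
So g(9) = 0.
By the Sprague-Grundy theorem, the Grundy value of a sum of independent games is the XOR of the component values.
Combined value = 1 ⊕ 7 ⊕ 0 = 6.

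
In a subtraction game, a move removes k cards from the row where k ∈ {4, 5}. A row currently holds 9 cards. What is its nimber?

0

Build the Grundy sequence with g(k) = mex{g(k−s) : s ∈ {4, 5}, s ≤ k}:
g(0) = mex{} = 0
g(1) = mex{} = 0
g(2) = mex{} = 0
g(3) = mex{} = 0
g(4) = mex{0} = 1
g(5) = mex{0} = 1
g(6) = mex{0} = 1
g(7) = mex{0} = 1
g(8) = mex{0,1} = 2
g(9) = mex{1} = 0
So g(9) = 0.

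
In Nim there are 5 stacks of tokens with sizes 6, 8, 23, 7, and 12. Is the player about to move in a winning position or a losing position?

Nim-sum: 6 ^ 8 ^ 23 ^ 7 ^ 12 = 18.
The nim-sum is 18 ≠ 0, so this is an N-position: the player to move can win.

Winning position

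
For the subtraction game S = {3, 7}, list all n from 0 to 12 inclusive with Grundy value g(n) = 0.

Grundy values for subtraction set {3, 7}:
g(0) = mex{} = 0
g(1) = mex{} = 0
g(2) = mex{} = 0
g(3) = mex{0} = 1
g(4) = mex{0} = 1
g(5) = mex{0} = 1
g(6) = mex{1} = 0
g(7) = mex{0,1} = 2
g(8) = mex{0,1} = 2
g(9) = mex{0} = 1
g(10) = mex{1,2} = 0
g(11) = mex{1,2} = 0
g(12) = mex{1} = 0
The P-positions (g = 0) in 0..12 are 0, 1, 2, 6, 10, 11, 12.

0, 1, 2, 6, 10, 11, 12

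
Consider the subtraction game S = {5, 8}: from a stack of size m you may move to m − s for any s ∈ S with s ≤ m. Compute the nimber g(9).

1

Build the Grundy sequence with g(k) = mex{g(k−s) : s ∈ {5, 8}, s ≤ k}:
g(0) = mex{} = 0
g(1) = mex{} = 0
g(2) = mex{} = 0
g(3) = mex{} = 0
g(4) = mex{} = 0
g(5) = mex{0} = 1
g(6) = mex{0} = 1
g(7) = mex{0} = 1
g(8) = mex{0} = 1
g(9) = mex{0} = 1
So g(9) = 1.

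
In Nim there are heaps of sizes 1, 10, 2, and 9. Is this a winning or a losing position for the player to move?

Compute the nim-sum pairwise:
1 XOR 10 = 11
11 XOR 2 = 9
9 XOR 9 = 0
The nim-sum is 0, so this is a P-position: the player to move is in a losing position under optimal play.

Losing position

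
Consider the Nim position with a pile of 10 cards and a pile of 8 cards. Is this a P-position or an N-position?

N-position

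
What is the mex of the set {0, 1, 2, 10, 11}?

3

The values 0, 1, 2 are all present; 3 is the first non-negative integer missing from the set.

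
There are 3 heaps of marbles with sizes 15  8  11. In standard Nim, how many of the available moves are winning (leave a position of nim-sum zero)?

Write each in binary and XOR column by column:
  1111  (15)
  1000  (8)
  1011  (11)
  ----
  1100  (12)
The overall nim-sum is X = 12. A heap of size p has a winning move iff p XOR X < p (reduce it to p XOR X).
  15: 15 XOR 12 = 3 < 15 — winning move (to 3).
  8: 8 XOR 12 = 4 < 8 — winning move (to 4).
  11: 11 XOR 12 = 7 < 11 — winning move (to 7).
That gives 3 winning moves.

3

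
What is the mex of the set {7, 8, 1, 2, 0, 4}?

The values 0, 1, 2 are all present; 3 is the first non-negative integer missing from the set.

3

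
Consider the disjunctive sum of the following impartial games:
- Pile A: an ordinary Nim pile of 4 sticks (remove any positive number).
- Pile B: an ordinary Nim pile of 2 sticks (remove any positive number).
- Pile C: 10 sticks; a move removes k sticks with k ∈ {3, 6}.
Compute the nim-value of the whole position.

Pile A is a plain Nim pile of size 4, so its Grundy value is 4.
Pile B is a plain Nim pile of size 2, so its Grundy value is 2.
Grundy values for pile C (subtraction set {3, 6}):
k:     0  1  2  3  4  5  6  7  8  9 10
g(k):  0  0  0  1  1  1  2  2  2  0  0
So g(10) = 0.
By the Sprague-Grundy theorem, the Grundy value of a sum of independent games is the XOR of the component values.
Combined value = 4 XOR 2 XOR 0 = 6.

6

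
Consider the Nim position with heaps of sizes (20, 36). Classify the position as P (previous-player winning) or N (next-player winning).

N-position

Write each in binary and XOR column by column:
  010100  (20)
  100100  (36)
  ------
  110000  (48)
The nim-sum is 48 ≠ 0, so this is an N-position: the player to move can win.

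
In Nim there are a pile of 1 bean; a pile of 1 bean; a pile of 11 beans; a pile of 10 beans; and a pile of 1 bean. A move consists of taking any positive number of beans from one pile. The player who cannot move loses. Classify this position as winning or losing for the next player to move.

In binary:
  0001  (1)
  0001  (1)
  1011  (11)
  1010  (10)
  0001  (1)
  ----
  0000  (0)
The nim-sum is 0, so this is a P-position: the player to move is in a losing position under optimal play.

Losing position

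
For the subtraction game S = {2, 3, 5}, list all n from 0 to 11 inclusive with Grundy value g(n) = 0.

0, 1, 7, 8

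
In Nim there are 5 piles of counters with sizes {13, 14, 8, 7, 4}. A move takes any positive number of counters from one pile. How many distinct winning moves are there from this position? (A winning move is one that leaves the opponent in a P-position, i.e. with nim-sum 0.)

3

Bitwise XOR of the heap sizes:
  1101  (13)
  1110  (14)
  1000  (8)
  0111  (7)
  0100  (4)
  ----
  1000  (8)
The overall nim-sum is X = 8. A pile of size p has a winning move iff p XOR X < p (reduce it to p XOR X).
  13: 13 XOR 8 = 5 < 13 — winning move (to 5).
  14: 14 XOR 8 = 6 < 14 — winning move (to 6).
  8: 8 XOR 8 = 0 < 8 — winning move (to 0).
  7: 7 XOR 8 = 15 ≥ 7 — no move.
  4: 4 XOR 8 = 12 ≥ 4 — no move.
That gives 3 winning moves.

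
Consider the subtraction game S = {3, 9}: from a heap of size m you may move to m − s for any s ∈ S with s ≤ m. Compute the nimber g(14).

0

Build the Grundy sequence with g(k) = mex{g(k−s) : s ∈ {3, 9}, s ≤ k}:
g(0) = mex{} = 0
g(1) = mex{} = 0
g(2) = mex{} = 0
g(3) = mex{0} = 1
g(4) = mex{0} = 1
g(5) = mex{0} = 1
g(6) = mex{1} = 0
g(7) = mex{1} = 0
g(8) = mex{1} = 0
g(9) = mex{0} = 1
g(10) = mex{0} = 1
g(11) = mex{0} = 1
g(12) = mex{1} = 0
g(13) = mex{1} = 0
g(14) = mex{1} = 0
So g(14) = 0.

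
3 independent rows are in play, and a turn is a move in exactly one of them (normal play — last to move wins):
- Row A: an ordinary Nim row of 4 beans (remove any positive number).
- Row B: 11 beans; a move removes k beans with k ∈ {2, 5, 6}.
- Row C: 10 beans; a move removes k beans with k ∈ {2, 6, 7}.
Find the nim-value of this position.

7

Row A is a plain Nim row of size 4, so its Grundy value is 4.
For row B, compute g(0), g(1), … with moves {2, 5, 6}:
g(0) = mex{} = 0
g(1) = mex{} = 0
g(2) = mex{0} = 1
g(3) = mex{0} = 1
g(4) = mex{1} = 0
g(5) = mex{0,1} = 2
g(6) = mex{0} = 1
g(7) = mex{0,1,2} = 3
g(8) = mex{1} = 0
g(9) = mex{0,1,3} = 2
g(10) = mex{0,2} = 1
g(11) = mex{1,2} = 0
So g(11) = 0.
For row C, compute g(0), g(1), … with moves {2, 6, 7}:
k:     0  1  2  3  4  5  6  7  8  9 10
g(k):  0  0  1  1  0  0  1  1  2  0  3
So g(10) = 3.
The value of a disjunctive sum is the nim-sum of the parts.
Combined value = 4 XOR 0 XOR 3 = 7.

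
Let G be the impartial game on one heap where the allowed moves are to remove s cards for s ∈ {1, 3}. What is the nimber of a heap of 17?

1

Build the Grundy sequence with g(k) = mex{g(k−s) : s ∈ {1, 3}, s ≤ k}:
k:     0  1  2  3  4  5  6  7  8  9 10 11 12 13 14 15 16 17
g(k):  0  1  0  1  0  1  0  1  0  1  0  1  0  1  0  1  0  1
So g(17) = 1.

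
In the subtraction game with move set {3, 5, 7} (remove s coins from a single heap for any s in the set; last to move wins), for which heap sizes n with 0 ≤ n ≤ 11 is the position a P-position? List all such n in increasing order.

0, 1, 2, 10, 11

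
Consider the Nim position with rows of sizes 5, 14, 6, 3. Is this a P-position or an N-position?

N-position

Compute the nim-sum pairwise:
5 ⊕ 14 = 11
11 ⊕ 6 = 13
13 ⊕ 3 = 14
The nim-sum is 14 ≠ 0, so this is an N-position: the player to move can win.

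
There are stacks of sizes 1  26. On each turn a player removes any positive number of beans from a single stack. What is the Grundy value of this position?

Compute the nim-sum pairwise:
1 XOR 26 = 27

27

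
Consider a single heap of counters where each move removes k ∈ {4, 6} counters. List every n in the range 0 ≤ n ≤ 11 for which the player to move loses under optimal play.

0, 1, 2, 3, 10, 11

Compute g(0), g(1), … for moves {4, 6}:
k:     0  1  2  3  4  5  6  7  8  9 10 11
g(k):  0  0  0  0  1  1  1  1  2  2  0  0
The P-positions (g = 0) in 0..11 are 0, 1, 2, 3, 10, 11.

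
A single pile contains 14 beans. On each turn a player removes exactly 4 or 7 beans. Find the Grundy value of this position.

Build the Grundy sequence with g(k) = mex{g(k−s) : s ∈ {4, 7}, s ≤ k}:
g(0) = mex{} = 0
g(1) = mex{} = 0
g(2) = mex{} = 0
g(3) = mex{} = 0
g(4) = mex{0} = 1
g(5) = mex{0} = 1
g(6) = mex{0} = 1
g(7) = mex{0} = 1
g(8) = mex{0,1} = 2
g(9) = mex{0,1} = 2
g(10) = mex{0,1} = 2
g(11) = mex{1} = 0
g(12) = mex{1,2} = 0
g(13) = mex{1,2} = 0
g(14) = mex{1,2} = 0
So g(14) = 0.

0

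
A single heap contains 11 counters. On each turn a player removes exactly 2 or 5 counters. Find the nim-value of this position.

Build the Grundy sequence with g(k) = mex{g(k−s) : s ∈ {2, 5}, s ≤ k}:
k:     0  1  2  3  4  5  6  7  8  9 10 11
g(k):  0  0  1  1  0  2  1  0  0  1  1  0
So g(11) = 0.

0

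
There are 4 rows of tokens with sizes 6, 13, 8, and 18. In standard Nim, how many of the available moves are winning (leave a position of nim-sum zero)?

1

Nim-sum: 6 ^ 13 ^ 8 ^ 18 = 17.
The overall nim-sum is X = 17. A row of size p has a winning move iff p XOR X < p (reduce it to p XOR X).
  6: 6 XOR 17 = 23 ≥ 6 — no move.
  13: 13 XOR 17 = 28 ≥ 13 — no move.
  8: 8 XOR 17 = 25 ≥ 8 — no move.
  18: 18 XOR 17 = 3 < 18 — winning move (to 3).
That gives 1 winning move.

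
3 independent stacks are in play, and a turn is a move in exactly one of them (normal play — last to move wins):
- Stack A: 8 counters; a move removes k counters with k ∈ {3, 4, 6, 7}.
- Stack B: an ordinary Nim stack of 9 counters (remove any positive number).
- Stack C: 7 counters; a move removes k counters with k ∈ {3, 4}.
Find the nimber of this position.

For stack A, compute g(0), g(1), … with moves {3, 4, 6, 7}:
k:     0  1  2  3  4  5  6  7  8
g(k):  0  0  0  1  1  1  2  2  2
So g(8) = 2.
Stack B is a plain Nim stack of size 9, so its Grundy value is 9.
Build the Grundy sequence for stack C with g(k) = mex{g(k−s) : s ∈ {3, 4}, s ≤ k}:
k:     0  1  2  3  4  5  6  7
g(k):  0  0  0  1  1  1  2  0
So g(7) = 0.
By the Sprague-Grundy theorem, the Grundy value of a sum of independent games is the XOR of the component values.
Combined value = 2 XOR 9 XOR 0 = 11.

11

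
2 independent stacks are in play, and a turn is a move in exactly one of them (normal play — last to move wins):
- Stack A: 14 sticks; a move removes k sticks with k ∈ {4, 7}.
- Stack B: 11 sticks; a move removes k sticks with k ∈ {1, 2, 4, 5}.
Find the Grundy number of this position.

2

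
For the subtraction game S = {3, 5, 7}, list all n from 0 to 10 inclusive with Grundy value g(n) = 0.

0, 1, 2, 10

Build the Grundy sequence with g(k) = mex{g(k−s) : s ∈ {3, 5, 7}, s ≤ k}:
k:     0  1  2  3  4  5  6  7  8  9 10
g(k):  0  0  0  1  1  1  2  2  2  3  0
The P-positions (g = 0) in 0..10 are 0, 1, 2, 10.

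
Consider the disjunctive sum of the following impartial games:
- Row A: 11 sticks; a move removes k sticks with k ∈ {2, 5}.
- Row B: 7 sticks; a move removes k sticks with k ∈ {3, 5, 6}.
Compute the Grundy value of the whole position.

Grundy values for row A (subtraction set {2, 5}):
g(0) = mex{} = 0
g(1) = mex{} = 0
g(2) = mex{0} = 1
g(3) = mex{0} = 1
g(4) = mex{1} = 0
g(5) = mex{0,1} = 2
g(6) = mex{0} = 1
g(7) = mex{1,2} = 0
g(8) = mex{1} = 0
g(9) = mex{0} = 1
g(10) = mex{0,2} = 1
g(11) = mex{1} = 0
So g(11) = 0.
Build the Grundy sequence for row B with g(k) = mex{g(k−s) : s ∈ {3, 5, 6}, s ≤ k}:
g(0) = mex{} = 0
g(1) = mex{} = 0
g(2) = mex{} = 0
g(3) = mex{0} = 1
g(4) = mex{0} = 1
g(5) = mex{0} = 1
g(6) = mex{0,1} = 2
g(7) = mex{0,1} = 2
So g(7) = 2.
The value of a disjunctive sum is the nim-sum of the parts.
Combined value = 0 XOR 2 = 2.

2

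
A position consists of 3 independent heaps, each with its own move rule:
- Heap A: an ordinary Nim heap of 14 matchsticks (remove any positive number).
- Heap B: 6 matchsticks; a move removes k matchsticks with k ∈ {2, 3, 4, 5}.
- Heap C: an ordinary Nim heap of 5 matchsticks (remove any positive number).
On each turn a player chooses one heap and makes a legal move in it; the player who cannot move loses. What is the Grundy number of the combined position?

Heap A is a plain Nim heap of size 14, so its Grundy value is 14.
For heap B, compute g(0), g(1), … with moves {2, 3, 4, 5}:
k:     0  1  2  3  4  5  6
g(k):  0  0  1  1  2  2  3
So g(6) = 3.
Heap C is a plain Nim heap of size 5, so its Grundy value is 5.
By the Sprague-Grundy theorem, the Grundy value of a sum of independent games is the XOR of the component values.
Combined value = 14 ⊕ 3 ⊕ 5 = 8.

8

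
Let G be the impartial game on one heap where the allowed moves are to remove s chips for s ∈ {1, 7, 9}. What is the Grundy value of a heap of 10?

0

Grundy values for subtraction set {1, 7, 9}:
g(0) = mex{} = 0
g(1) = mex{0} = 1
g(2) = mex{1} = 0
g(3) = mex{0} = 1
g(4) = mex{1} = 0
g(5) = mex{0} = 1
g(6) = mex{1} = 0
g(7) = mex{0} = 1
g(8) = mex{1} = 0
g(9) = mex{0} = 1
g(10) = mex{1} = 0
So g(10) = 0.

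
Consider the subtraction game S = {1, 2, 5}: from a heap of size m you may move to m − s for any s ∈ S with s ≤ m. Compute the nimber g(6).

0

Compute g(0), g(1), … for moves {1, 2, 5}:
g(0) = mex{} = 0
g(1) = mex{0} = 1
g(2) = mex{0,1} = 2
g(3) = mex{1,2} = 0
g(4) = mex{0,2} = 1
g(5) = mex{0,1} = 2
g(6) = mex{1,2} = 0
So g(6) = 0.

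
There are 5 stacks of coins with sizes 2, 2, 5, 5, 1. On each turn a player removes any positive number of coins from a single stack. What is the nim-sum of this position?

Compute the nim-sum pairwise:
2 ⊕ 2 = 0
0 ⊕ 5 = 5
5 ⊕ 5 = 0
0 ⊕ 1 = 1

1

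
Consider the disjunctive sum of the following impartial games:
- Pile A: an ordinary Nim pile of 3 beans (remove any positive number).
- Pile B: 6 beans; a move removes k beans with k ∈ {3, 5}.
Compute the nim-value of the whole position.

1

Pile A is a plain Nim pile of size 3, so its Grundy value is 3.
Grundy values for pile B (subtraction set {3, 5}):
g(0) = mex{} = 0
g(1) = mex{} = 0
g(2) = mex{} = 0
g(3) = mex{0} = 1
g(4) = mex{0} = 1
g(5) = mex{0} = 1
g(6) = mex{0,1} = 2
So g(6) = 2.
The value of a disjunctive sum is the nim-sum of the parts.
Combined value = 3 ⊕ 2 = 1.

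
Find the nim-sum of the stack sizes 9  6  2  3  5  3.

Nim-sum: 9 ^ 6 ^ 2 ^ 3 ^ 5 ^ 3 = 8.

8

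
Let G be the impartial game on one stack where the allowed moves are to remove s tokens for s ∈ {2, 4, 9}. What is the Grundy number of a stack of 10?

Build the Grundy sequence with g(k) = mex{g(k−s) : s ∈ {2, 4, 9}, s ≤ k}:
g(0) = mex{} = 0
g(1) = mex{} = 0
g(2) = mex{0} = 1
g(3) = mex{0} = 1
g(4) = mex{0,1} = 2
g(5) = mex{0,1} = 2
g(6) = mex{1,2} = 0
g(7) = mex{1,2} = 0
g(8) = mex{0,2} = 1
g(9) = mex{0,2} = 1
g(10) = mex{0,1} = 2
So g(10) = 2.

2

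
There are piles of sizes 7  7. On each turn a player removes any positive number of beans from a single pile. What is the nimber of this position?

Nim-sum: 7 ^ 7 = 0.

0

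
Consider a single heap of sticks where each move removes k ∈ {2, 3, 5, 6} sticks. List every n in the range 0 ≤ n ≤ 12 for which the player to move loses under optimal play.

Grundy values for subtraction set {2, 3, 5, 6}:
k:     0  1  2  3  4  5  6  7  8  9 10 11 12
g(k):  0  0  1  1  2  2  3  3  0  0  1  1  2
The P-positions (g = 0) in 0..12 are 0, 1, 8, 9.

0, 1, 8, 9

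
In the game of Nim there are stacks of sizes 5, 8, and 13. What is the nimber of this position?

Compute the nim-sum pairwise:
5 XOR 8 = 13
13 XOR 13 = 0

0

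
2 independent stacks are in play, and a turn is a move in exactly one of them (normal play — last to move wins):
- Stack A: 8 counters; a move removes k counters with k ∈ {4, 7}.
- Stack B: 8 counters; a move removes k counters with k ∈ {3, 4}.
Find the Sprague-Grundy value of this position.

For stack A, compute g(0), g(1), … with moves {4, 7}:
g(0) = mex{} = 0
g(1) = mex{} = 0
g(2) = mex{} = 0
g(3) = mex{} = 0
g(4) = mex{0} = 1
g(5) = mex{0} = 1
g(6) = mex{0} = 1
g(7) = mex{0} = 1
g(8) = mex{0,1} = 2
So g(8) = 2.
Build the Grundy sequence for stack B with g(k) = mex{g(k−s) : s ∈ {3, 4}, s ≤ k}:
k:     0  1  2  3  4  5  6  7  8
g(k):  0  0  0  1  1  1  2  0  0
So g(8) = 0.
The value of a disjunctive sum is the nim-sum of the parts.
Combined value = 2 XOR 0 = 2.

2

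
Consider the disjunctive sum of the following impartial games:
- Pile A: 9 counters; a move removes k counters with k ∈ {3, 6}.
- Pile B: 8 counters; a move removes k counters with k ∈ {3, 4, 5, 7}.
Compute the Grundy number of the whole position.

Grundy values for pile A (subtraction set {3, 6}):
g(0) = mex{} = 0
g(1) = mex{} = 0
g(2) = mex{} = 0
g(3) = mex{0} = 1
g(4) = mex{0} = 1
g(5) = mex{0} = 1
g(6) = mex{0,1} = 2
g(7) = mex{0,1} = 2
g(8) = mex{0,1} = 2
g(9) = mex{1,2} = 0
So g(9) = 0.
Build the Grundy sequence for pile B with g(k) = mex{g(k−s) : s ∈ {3, 4, 5, 7}, s ≤ k}:
g(0) = mex{} = 0
g(1) = mex{} = 0
g(2) = mex{} = 0
g(3) = mex{0} = 1
g(4) = mex{0} = 1
g(5) = mex{0} = 1
g(6) = mex{0,1} = 2
g(7) = mex{0,1} = 2
g(8) = mex{0,1} = 2
So g(8) = 2.
The value of a disjunctive sum is the nim-sum of the parts.
Combined value = 0 XOR 2 = 2.

2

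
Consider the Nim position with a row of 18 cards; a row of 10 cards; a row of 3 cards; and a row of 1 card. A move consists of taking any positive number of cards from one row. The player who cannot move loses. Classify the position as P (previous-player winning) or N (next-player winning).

N-position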